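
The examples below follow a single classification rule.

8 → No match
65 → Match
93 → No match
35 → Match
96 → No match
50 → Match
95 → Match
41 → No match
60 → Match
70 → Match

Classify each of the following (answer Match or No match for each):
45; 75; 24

Match, Match, No match

The simplest hypothesis consistent with all the labels is: multiple of 5.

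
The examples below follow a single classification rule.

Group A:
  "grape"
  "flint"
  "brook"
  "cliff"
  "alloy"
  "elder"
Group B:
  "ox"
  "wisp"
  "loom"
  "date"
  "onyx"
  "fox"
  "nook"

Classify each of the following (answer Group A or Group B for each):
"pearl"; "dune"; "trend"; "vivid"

Group A, Group B, Group A, Group A

The simplest hypothesis consistent with all the labels is: length 5.
"pearl" → length 5 → Group A. "dune" → length 4 → Group B. "trend" → length 5 → Group A. "vivid" → length 5 → Group A.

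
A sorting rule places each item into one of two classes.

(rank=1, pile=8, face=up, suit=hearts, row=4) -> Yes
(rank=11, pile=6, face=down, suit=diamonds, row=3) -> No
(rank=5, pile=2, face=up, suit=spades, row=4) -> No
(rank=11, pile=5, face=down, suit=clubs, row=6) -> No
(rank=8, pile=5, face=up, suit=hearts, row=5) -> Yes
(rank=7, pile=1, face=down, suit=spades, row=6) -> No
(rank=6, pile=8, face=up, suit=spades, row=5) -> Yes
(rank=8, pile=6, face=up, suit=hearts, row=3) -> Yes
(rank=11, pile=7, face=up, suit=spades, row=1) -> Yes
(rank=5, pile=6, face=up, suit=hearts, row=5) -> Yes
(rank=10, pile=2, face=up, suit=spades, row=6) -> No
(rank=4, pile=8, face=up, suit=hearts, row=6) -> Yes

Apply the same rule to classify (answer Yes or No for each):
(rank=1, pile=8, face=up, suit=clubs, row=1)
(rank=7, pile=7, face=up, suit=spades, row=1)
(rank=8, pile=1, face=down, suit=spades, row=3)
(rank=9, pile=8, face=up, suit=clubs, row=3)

Yes, Yes, No, Yes

Every 'Yes' example satisfies: face is up AND pile ≥ 5. None of the 'No' examples do.
(rank=1, pile=8, face=up, suit=clubs, row=1): face is up, pile = 8 — meets the rule, so Yes.
(rank=7, pile=7, face=up, suit=spades, row=1): face is up, pile = 7 — meets the rule, so Yes.
(rank=8, pile=1, face=down, suit=spades, row=3): face is down, pile = 1 — doesn't qualify, so No.
(rank=9, pile=8, face=up, suit=clubs, row=3): face is up, pile = 8 — meets the rule, so Yes.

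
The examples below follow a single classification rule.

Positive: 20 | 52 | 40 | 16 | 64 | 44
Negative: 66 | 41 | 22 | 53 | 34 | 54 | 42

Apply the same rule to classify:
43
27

Negative, Negative

The simplest hypothesis consistent with all the labels is: multiple of 4.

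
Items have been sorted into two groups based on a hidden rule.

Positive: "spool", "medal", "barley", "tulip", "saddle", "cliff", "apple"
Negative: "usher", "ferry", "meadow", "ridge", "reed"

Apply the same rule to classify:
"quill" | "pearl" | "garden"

The pattern is that an item is 'Positive' exactly when: contains 'l'.
"quill": has 'l' — meets the rule, so Positive.
"pearl": has 'l' — meets the rule, so Positive.
"garden": no 'l' — does not satisfy this, so Negative.

Positive, Positive, Negative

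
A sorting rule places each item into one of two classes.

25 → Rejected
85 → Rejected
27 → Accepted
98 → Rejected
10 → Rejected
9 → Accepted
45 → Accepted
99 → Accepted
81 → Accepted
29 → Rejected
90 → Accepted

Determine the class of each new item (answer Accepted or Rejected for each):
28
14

Rule: multiple of 3. This holds for each 'Accepted' example and fails for each 'Rejected' one.
28: 28 = 3·9 + 1 — doesn't qualify, so Rejected.
14: 14 = 3·4 + 2 — doesn't qualify, so Rejected.

Rejected, Rejected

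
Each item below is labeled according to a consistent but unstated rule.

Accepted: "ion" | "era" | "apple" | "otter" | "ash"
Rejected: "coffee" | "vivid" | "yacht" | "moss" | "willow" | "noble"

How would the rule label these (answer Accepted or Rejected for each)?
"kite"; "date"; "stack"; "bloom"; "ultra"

One predicate separates the groups cleanly: starts with a vowel.

Rejected, Rejected, Rejected, Rejected, Accepted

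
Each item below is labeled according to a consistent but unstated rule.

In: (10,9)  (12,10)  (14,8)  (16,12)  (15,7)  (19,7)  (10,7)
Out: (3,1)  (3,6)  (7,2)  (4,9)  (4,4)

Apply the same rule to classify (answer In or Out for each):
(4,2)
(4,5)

The classifier is using: sum ≥ 17.

Out, Out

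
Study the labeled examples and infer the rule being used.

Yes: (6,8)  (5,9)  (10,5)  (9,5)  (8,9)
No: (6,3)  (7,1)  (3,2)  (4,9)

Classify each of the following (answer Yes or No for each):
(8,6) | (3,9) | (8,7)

A rule that fits every label: sum ≥ 14 — true of each 'Yes' example, false of each 'No' one.
(8,6) → 8+6 = 14 → Yes. (3,9) → 3+9 = 12 → No. (8,7) → 8+7 = 15 → Yes.

Yes, No, Yes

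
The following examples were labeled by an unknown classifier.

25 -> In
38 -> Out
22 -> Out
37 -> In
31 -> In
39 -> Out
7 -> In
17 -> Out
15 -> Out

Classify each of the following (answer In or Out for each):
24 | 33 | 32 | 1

Out, Out, Out, In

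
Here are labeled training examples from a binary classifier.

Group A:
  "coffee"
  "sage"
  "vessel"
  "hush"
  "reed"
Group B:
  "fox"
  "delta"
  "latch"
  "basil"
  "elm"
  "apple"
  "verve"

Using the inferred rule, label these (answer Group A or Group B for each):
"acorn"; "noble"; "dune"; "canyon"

Group B, Group B, Group A, Group A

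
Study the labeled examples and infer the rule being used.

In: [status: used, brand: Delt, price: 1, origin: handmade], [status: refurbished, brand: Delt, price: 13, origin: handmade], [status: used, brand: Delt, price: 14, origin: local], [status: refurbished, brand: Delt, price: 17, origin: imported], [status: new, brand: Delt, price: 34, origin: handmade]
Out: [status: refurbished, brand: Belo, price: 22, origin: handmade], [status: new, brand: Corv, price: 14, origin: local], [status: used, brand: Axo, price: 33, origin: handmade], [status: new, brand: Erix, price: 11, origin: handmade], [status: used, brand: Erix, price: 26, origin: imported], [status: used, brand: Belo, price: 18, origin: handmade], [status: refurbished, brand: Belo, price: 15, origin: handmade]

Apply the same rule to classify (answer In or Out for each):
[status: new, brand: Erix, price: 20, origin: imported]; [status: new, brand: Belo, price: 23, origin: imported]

Every 'In' example satisfies: brand is Delt. None of the 'Out' examples do.

Out, Out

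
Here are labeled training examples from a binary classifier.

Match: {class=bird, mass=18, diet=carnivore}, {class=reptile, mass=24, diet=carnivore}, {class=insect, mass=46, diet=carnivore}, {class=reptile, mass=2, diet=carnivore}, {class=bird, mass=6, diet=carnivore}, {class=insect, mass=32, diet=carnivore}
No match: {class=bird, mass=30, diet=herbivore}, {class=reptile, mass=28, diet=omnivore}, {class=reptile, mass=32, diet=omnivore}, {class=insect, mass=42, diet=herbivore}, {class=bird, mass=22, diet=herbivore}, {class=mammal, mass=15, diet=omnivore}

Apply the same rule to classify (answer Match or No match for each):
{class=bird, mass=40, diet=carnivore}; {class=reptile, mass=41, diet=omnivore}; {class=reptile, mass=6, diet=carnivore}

Match, No match, Match

Comparing the two groups points to one rule — diet is carnivore.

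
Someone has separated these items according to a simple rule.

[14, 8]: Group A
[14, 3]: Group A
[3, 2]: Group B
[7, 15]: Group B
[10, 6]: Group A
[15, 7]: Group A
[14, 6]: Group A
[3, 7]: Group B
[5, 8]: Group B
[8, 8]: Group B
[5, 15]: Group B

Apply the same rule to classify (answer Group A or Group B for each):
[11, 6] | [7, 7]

Group A, Group B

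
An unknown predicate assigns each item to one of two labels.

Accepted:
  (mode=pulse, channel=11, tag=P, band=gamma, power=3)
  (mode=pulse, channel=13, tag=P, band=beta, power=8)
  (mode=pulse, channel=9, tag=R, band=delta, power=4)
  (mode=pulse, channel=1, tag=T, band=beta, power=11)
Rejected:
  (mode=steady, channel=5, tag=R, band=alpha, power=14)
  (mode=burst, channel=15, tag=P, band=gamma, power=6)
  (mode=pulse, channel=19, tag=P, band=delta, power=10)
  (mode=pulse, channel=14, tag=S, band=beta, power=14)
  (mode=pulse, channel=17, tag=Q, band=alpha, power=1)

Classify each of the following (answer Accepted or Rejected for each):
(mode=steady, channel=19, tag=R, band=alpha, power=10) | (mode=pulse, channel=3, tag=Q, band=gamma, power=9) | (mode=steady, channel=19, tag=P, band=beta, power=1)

Rejected, Accepted, Rejected

The pattern is that an item is 'Accepted' exactly when: mode is pulse AND channel ≤ 13.
(mode=steady, channel=19, tag=R, band=alpha, power=10): mode is steady, channel = 19 — does not pass, so Rejected.
(mode=pulse, channel=3, tag=Q, band=gamma, power=9): mode is pulse, channel = 3 — passes, so Accepted.
(mode=steady, channel=19, tag=P, band=beta, power=1): mode is steady, channel = 19 — does not pass, so Rejected.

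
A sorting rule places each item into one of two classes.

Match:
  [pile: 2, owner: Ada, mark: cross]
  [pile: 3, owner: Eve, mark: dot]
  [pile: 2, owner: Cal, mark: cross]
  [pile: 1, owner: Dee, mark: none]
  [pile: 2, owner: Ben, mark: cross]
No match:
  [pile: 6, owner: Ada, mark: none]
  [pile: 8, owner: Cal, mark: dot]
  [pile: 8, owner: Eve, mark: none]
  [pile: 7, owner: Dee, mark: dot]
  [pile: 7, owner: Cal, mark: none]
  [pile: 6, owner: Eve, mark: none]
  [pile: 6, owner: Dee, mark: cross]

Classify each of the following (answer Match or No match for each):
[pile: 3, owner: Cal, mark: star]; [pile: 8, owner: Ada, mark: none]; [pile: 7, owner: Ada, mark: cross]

A rule that fits every label: pile ≤ 3 — true of each 'Match' example, false of each 'No match' one.

Match, No match, No match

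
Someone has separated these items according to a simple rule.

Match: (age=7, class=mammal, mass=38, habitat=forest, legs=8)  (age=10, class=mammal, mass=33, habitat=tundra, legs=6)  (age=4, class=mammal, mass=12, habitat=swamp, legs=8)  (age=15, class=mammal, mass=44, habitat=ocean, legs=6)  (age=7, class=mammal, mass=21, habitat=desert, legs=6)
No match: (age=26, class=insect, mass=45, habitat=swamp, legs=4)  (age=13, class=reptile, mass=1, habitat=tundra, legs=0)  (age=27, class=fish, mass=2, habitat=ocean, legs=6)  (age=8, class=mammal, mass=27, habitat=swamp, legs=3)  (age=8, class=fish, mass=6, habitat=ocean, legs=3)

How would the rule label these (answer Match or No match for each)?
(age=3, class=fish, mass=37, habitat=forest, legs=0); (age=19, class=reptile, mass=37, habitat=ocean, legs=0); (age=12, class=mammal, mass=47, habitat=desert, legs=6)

Every 'Match' example satisfies: class is mammal AND legs ≥ 4. None of the 'No match' examples do.
(age=3, class=fish, mass=37, habitat=forest, legs=0): class is fish, legs = 0 — doesn't qualify, so No match. (age=19, class=reptile, mass=37, habitat=ocean, legs=0): class is reptile, legs = 0 — doesn't qualify, so No match. (age=12, class=mammal, mass=47, habitat=desert, legs=6): class is mammal, legs = 6 — matches, so Match.

No match, No match, Match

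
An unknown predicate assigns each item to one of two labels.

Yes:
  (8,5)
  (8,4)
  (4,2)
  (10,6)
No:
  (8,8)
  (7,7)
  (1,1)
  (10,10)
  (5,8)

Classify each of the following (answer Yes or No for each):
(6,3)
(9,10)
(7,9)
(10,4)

Yes, No, No, Yes

A rule that fits every label: first > second — true of each 'Yes' example, false of each 'No' one.
(6,3): 6 > 3, checks out → Yes.
(9,10): 9 < 10, does not pass → No.
(7,9): 7 < 9, does not pass → No.
(10,4): 10 > 4, checks out → Yes.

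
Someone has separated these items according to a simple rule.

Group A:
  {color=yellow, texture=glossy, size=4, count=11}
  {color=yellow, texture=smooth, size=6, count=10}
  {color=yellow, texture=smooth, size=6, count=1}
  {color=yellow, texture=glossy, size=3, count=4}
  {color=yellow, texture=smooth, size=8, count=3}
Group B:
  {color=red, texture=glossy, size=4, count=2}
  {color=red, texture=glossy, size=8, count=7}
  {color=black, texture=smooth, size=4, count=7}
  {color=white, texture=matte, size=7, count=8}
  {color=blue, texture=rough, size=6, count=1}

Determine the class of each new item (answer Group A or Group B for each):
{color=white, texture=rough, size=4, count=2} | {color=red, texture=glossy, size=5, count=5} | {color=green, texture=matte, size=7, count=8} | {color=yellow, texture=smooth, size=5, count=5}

Group B, Group B, Group B, Group A

One predicate separates the groups cleanly: color is yellow.
{color=white, texture=rough, size=4, count=2} — color is white, hence Group B. {color=red, texture=glossy, size=5, count=5} — color is red, hence Group B. {color=green, texture=matte, size=7, count=8} — color is green, hence Group B. {color=yellow, texture=smooth, size=5, count=5} — color is yellow, hence Group A.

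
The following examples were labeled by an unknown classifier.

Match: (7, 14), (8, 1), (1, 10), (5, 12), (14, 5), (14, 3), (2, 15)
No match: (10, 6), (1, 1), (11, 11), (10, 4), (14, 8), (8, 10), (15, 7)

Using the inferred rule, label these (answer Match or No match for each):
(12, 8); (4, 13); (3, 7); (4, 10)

Looking at the examples, the only property every 'Match' case has and every 'No match' case lacks is: sum is odd.
(12, 8): 12+8 = 20 — does not pass, so No match. (4, 13): 4+13 = 17 — qualifies, so Match. (3, 7): 3+7 = 10 — does not pass, so No match. (4, 10): 4+10 = 14 — does not pass, so No match.

No match, Match, No match, No match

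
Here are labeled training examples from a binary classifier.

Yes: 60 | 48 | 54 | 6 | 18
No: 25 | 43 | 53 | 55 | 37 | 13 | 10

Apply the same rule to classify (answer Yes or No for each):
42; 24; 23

The common property of the 'Yes' items is: multiple of 3. No 'No' item has it.

Yes, Yes, No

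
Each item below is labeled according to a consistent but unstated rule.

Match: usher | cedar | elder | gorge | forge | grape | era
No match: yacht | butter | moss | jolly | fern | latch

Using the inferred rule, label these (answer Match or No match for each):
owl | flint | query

The distinguishing property — odd length AND contains 'e' — holds for all the 'Match' cases and none of the 'No match' cases.
owl: No match (length 3, no 'e').
flint: No match (length 5, no 'e').
query: Match (length 5, has 'e').

No match, No match, Match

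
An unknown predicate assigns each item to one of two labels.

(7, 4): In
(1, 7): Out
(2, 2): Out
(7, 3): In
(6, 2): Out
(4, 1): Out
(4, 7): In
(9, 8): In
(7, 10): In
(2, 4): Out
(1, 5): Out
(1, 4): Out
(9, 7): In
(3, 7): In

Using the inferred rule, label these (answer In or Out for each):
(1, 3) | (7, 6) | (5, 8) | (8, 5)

The distinguishing property — sum ≥ 10 — holds for all the 'In' cases and none of the 'Out' cases.

Out, In, In, In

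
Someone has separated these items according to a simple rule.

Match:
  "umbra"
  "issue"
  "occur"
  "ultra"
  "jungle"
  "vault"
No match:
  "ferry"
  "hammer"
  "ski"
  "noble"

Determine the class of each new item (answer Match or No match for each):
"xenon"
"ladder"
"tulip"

No match, No match, Match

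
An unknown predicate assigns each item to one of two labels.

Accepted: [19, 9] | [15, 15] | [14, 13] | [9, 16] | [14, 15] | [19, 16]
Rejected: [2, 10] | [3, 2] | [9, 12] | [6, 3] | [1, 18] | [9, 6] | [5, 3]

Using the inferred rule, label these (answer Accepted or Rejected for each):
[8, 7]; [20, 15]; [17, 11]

Rejected, Accepted, Accepted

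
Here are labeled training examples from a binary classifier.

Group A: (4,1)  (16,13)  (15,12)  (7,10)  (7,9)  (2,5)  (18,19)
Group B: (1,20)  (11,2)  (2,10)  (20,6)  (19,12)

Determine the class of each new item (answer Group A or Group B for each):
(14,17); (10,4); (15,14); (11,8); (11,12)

Group A, Group B, Group A, Group A, Group A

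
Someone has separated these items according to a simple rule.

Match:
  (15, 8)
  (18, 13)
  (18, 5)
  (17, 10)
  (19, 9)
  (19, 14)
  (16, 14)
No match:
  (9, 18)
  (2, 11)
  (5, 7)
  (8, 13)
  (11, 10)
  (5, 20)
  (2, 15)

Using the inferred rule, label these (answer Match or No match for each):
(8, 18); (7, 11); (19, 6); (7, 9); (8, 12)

The classifier is using: first ≥ 13.
(8, 18): first 8 — doesn't qualify, so No match.
(7, 11): first 7 — doesn't qualify, so No match.
(19, 6): first 19 — passes, so Match.
(7, 9): first 7 — doesn't qualify, so No match.
(8, 12): first 8 — doesn't qualify, so No match.

No match, No match, Match, No match, No match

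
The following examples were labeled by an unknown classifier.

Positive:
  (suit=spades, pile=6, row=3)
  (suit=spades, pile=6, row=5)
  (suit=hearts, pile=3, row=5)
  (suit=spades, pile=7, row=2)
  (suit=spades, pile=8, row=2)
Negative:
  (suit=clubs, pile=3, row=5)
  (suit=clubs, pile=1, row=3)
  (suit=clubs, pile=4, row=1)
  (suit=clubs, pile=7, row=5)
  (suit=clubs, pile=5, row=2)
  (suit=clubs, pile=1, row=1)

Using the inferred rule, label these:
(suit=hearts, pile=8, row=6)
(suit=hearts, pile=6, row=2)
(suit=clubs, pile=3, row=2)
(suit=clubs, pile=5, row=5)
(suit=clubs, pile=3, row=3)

Positive, Positive, Negative, Negative, Negative

Looking at the examples, the only property every 'Positive' case has and every 'Negative' case lacks is: suit is not clubs.
(suit=hearts, pile=8, row=6): Positive (suit is hearts).
(suit=hearts, pile=6, row=2): Positive (suit is hearts).
(suit=clubs, pile=3, row=2): Negative (suit is clubs).
(suit=clubs, pile=5, row=5): Negative (suit is clubs).
(suit=clubs, pile=3, row=3): Negative (suit is clubs).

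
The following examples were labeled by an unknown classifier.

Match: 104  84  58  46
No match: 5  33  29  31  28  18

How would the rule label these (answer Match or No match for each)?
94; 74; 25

Match, Match, No match

All 'Match' examples share one property — at least 46 — and every 'No match' example lacks it.
94 → 94 ≥ 46 → Match.
74 → 74 ≥ 46 → Match.
25 → 25 < 46 → No match.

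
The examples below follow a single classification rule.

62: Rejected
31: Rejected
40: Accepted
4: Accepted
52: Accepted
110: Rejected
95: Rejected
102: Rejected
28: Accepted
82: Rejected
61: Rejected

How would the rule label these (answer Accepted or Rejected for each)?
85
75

Rejected, Rejected

The distinguishing property — multiple of 4 — holds for all the 'Accepted' cases and none of the 'Rejected' cases.
Rejected: 85, since 85 = 4·21 + 1. Rejected: 75, since 75 = 4·18 + 3.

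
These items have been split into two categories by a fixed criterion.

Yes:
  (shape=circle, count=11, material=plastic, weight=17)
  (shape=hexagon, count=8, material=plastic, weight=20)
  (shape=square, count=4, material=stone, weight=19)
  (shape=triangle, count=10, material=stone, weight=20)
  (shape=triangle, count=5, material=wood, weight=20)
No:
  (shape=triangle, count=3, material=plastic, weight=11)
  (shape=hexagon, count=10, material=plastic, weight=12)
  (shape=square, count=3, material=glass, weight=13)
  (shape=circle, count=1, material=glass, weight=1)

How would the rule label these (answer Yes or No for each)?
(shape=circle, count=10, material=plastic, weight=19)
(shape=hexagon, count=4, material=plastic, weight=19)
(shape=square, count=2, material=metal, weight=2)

Yes, Yes, No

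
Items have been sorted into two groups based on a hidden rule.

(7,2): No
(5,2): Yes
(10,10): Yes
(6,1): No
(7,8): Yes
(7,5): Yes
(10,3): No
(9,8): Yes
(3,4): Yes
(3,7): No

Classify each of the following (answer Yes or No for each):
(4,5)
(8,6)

Yes, Yes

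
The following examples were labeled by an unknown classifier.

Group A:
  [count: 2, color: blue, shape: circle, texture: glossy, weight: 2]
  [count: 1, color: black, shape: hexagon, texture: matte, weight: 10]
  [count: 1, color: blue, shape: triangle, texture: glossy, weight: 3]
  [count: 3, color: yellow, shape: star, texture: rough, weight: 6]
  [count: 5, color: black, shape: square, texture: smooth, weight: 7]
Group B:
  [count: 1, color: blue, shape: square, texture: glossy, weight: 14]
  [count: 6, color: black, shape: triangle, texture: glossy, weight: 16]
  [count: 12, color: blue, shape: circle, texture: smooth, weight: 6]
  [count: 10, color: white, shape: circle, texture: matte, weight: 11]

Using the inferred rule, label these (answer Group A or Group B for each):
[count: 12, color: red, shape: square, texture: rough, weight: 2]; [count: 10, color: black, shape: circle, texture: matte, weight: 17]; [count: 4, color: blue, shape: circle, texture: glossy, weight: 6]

One predicate separates the groups cleanly: weight ≤ 10 AND count ≤ 5.
[count: 12, color: red, shape: square, texture: rough, weight: 2]: weight = 2, count = 12, does not pass → Group B. [count: 10, color: black, shape: circle, texture: matte, weight: 17]: weight = 17, count = 10, does not pass → Group B. [count: 4, color: blue, shape: circle, texture: glossy, weight: 6]: weight = 6, count = 4, fits → Group A.

Group B, Group B, Group A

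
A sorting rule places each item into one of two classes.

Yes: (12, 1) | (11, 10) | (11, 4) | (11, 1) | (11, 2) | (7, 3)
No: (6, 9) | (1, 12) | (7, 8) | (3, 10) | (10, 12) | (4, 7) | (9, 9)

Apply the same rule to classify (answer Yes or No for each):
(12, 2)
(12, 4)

Yes, Yes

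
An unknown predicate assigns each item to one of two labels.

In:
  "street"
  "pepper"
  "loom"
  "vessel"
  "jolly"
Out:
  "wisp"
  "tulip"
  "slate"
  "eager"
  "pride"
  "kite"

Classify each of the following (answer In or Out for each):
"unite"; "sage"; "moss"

The pattern is that an item is 'In' exactly when: has a double letter.

Out, Out, In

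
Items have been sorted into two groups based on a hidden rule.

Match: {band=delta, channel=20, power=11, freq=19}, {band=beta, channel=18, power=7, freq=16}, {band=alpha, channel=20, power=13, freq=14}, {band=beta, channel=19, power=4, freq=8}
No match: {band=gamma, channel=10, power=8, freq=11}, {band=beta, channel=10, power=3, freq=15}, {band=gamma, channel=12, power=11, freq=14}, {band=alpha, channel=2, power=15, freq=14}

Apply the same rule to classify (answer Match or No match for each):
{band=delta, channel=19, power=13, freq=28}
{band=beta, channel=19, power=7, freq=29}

Match, Match

The pattern is that an item is 'Match' exactly when: channel ≥ 18.
{band=delta, channel=19, power=13, freq=28}: channel = 19 — passes, so Match. {band=beta, channel=19, power=7, freq=29}: channel = 19 — passes, so Match.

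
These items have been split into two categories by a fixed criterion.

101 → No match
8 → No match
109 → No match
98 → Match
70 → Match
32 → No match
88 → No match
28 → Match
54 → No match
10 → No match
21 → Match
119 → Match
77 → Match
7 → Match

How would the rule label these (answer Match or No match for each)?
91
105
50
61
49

Match, Match, No match, No match, Match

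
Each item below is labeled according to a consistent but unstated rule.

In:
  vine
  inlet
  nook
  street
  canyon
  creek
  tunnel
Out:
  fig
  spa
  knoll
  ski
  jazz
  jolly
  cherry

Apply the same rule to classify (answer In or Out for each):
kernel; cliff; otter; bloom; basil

In, Out, In, In, In

Every 'In' example satisfies: has ≥ 2 vowels. None of the 'Out' examples do.
kernel: 2 vowels — passes, so In. cliff: 1 vowel — doesn't qualify, so Out. otter: 2 vowels — passes, so In. bloom: 2 vowels — passes, so In. basil: 2 vowels — passes, so In.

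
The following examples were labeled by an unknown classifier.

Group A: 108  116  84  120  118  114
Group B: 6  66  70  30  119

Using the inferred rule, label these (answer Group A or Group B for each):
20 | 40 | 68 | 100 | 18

'Group A' ⟺ even AND at least 84.
20: 20 is even, 20 < 84, lacks this property → Group B.
40: 40 is even, 40 < 84, lacks this property → Group B.
68: 68 is even, 68 < 84, lacks this property → Group B.
100: 100 is even, 100 ≥ 84, fits → Group A.
18: 18 is even, 18 < 84, lacks this property → Group B.

Group B, Group B, Group B, Group A, Group B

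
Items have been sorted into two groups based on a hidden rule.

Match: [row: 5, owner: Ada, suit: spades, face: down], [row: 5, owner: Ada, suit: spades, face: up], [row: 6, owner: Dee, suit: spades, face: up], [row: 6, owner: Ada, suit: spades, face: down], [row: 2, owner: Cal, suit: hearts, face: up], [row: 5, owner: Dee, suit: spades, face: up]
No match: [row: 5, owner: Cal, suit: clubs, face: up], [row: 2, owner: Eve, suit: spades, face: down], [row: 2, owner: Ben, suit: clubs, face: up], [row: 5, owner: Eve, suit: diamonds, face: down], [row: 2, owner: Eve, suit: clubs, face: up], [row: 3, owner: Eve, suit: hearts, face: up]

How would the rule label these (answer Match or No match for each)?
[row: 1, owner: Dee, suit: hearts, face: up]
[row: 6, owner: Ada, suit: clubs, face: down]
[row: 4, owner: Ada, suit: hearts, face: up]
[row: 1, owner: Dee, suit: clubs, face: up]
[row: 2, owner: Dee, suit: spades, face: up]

All 'Match' examples share one property — owner is not Eve AND suit is not clubs — and every 'No match' example lacks it.
[row: 1, owner: Dee, suit: hearts, face: up]: owner is Dee, suit is hearts — fits, so Match.
[row: 6, owner: Ada, suit: clubs, face: down]: owner is Ada, suit is clubs — lacks this property, so No match.
[row: 4, owner: Ada, suit: hearts, face: up]: owner is Ada, suit is hearts — fits, so Match.
[row: 1, owner: Dee, suit: clubs, face: up]: owner is Dee, suit is clubs — lacks this property, so No match.
[row: 2, owner: Dee, suit: spades, face: up]: owner is Dee, suit is spades — fits, so Match.

Match, No match, Match, No match, Match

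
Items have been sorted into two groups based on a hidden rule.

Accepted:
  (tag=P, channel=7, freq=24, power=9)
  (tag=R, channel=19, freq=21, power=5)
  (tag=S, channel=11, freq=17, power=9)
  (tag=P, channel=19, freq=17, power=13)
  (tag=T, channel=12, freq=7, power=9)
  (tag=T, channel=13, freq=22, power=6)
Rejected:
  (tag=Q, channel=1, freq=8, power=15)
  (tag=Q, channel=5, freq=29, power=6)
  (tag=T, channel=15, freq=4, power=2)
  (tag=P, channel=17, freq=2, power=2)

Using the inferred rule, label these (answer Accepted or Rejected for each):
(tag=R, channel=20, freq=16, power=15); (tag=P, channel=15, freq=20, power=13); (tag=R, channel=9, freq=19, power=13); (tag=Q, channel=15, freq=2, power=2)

Accepted, Accepted, Accepted, Rejected

All 'Accepted' examples share one property — channel ≥ 7 AND freq ≥ 7 — and every 'Rejected' example lacks it.
(tag=R, channel=20, freq=16, power=15): channel = 20, freq = 16, checks out → Accepted.
(tag=P, channel=15, freq=20, power=13): channel = 15, freq = 20, checks out → Accepted.
(tag=R, channel=9, freq=19, power=13): channel = 9, freq = 19, checks out → Accepted.
(tag=Q, channel=15, freq=2, power=2): channel = 15, freq = 2, fails the rule → Rejected.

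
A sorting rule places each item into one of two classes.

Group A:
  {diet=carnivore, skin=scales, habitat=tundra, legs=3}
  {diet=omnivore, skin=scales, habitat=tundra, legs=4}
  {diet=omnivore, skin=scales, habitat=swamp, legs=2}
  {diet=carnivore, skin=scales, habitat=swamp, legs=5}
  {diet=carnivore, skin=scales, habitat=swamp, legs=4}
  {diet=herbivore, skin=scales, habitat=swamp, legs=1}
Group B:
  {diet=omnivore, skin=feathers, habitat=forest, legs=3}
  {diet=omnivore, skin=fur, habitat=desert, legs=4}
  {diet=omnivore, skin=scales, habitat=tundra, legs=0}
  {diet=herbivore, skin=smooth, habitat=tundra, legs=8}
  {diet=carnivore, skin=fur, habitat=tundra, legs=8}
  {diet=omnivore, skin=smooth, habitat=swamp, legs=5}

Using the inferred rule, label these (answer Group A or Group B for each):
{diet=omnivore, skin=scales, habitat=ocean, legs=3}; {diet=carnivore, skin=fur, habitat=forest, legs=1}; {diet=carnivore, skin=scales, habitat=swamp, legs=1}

The rule appears to be: skin is scales AND legs ≥ 1.
Group A: {diet=omnivore, skin=scales, habitat=ocean, legs=3}, since skin is scales, legs = 3. Group B: {diet=carnivore, skin=fur, habitat=forest, legs=1}, since skin is fur, legs = 1. Group A: {diet=carnivore, skin=scales, habitat=swamp, legs=1}, since skin is scales, legs = 1.

Group A, Group B, Group A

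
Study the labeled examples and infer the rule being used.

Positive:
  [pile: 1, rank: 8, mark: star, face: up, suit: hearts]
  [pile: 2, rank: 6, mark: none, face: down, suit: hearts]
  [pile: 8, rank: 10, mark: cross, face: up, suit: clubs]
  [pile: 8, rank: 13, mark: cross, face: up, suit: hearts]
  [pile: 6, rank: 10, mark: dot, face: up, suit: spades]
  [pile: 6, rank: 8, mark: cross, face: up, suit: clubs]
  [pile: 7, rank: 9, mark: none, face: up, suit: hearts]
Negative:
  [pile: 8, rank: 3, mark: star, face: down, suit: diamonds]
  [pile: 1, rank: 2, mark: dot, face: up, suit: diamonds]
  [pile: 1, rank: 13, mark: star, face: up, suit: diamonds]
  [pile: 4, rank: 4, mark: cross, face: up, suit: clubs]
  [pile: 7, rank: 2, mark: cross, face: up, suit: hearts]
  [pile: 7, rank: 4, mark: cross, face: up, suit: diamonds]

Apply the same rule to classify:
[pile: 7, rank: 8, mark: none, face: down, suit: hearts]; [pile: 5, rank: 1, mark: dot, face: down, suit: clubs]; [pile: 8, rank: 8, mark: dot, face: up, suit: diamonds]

Positive, Negative, Negative

'Positive' ⟺ suit is not diamonds AND rank ≥ 6.
[pile: 7, rank: 8, mark: none, face: down, suit: hearts] → suit is hearts, rank = 8 → Positive.
[pile: 5, rank: 1, mark: dot, face: down, suit: clubs] → suit is clubs, rank = 1 → Negative.
[pile: 8, rank: 8, mark: dot, face: up, suit: diamonds] → suit is diamonds, rank = 8 → Negative.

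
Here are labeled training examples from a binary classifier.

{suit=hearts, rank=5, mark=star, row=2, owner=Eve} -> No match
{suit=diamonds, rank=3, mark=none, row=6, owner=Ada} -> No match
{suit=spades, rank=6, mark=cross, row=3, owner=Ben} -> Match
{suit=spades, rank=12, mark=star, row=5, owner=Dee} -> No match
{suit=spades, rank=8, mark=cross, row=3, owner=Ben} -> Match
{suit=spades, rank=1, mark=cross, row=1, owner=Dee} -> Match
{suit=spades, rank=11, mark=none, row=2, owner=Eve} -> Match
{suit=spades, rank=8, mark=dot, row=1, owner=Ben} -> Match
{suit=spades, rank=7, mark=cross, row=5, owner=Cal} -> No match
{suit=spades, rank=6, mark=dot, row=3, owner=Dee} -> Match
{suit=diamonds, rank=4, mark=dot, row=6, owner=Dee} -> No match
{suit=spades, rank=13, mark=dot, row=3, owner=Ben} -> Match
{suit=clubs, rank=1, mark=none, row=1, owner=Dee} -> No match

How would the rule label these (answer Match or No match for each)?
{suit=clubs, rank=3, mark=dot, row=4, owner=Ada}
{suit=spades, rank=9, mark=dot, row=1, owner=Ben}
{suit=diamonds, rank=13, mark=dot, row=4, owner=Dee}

The rule appears to be: suit is spades AND row ≤ 3.
{suit=clubs, rank=3, mark=dot, row=4, owner=Ada}: suit is clubs, row = 4, fails the rule → No match.
{suit=spades, rank=9, mark=dot, row=1, owner=Ben}: suit is spades, row = 1, fits → Match.
{suit=diamonds, rank=13, mark=dot, row=4, owner=Dee}: suit is diamonds, row = 4, fails the rule → No match.

No match, Match, No match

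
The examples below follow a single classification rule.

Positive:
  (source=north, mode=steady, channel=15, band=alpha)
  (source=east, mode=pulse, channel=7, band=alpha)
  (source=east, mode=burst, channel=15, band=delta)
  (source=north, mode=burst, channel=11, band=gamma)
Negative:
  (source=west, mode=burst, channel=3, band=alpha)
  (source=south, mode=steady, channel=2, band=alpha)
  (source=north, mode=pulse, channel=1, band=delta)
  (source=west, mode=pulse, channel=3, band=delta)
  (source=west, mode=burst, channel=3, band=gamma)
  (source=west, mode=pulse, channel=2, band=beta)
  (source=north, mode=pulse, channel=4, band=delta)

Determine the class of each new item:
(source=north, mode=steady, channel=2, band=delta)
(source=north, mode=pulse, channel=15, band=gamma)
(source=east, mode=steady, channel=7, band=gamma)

Negative, Positive, Positive

The common property of the 'Positive' items is: channel ≥ 7. No 'Negative' item has it.
(source=north, mode=steady, channel=2, band=delta) → channel = 2 → Negative. (source=north, mode=pulse, channel=15, band=gamma) → channel = 15 → Positive. (source=east, mode=steady, channel=7, band=gamma) → channel = 7 → Positive.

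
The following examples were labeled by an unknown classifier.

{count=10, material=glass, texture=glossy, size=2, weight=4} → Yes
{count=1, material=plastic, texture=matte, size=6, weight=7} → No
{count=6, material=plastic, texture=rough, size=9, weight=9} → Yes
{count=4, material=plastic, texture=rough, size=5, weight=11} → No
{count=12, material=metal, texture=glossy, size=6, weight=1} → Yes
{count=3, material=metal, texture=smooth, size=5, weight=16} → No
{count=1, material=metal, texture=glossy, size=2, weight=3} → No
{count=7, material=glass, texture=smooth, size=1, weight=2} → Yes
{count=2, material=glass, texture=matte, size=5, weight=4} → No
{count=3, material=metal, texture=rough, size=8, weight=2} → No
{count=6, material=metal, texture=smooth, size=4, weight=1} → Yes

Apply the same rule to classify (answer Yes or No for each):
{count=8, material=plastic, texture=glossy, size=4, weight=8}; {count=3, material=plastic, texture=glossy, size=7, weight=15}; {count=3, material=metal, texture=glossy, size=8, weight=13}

Yes, No, No

The distinguishing property — count ≥ 6 — holds for all the 'Yes' cases and none of the 'No' cases.
Yes: {count=8, material=plastic, texture=glossy, size=4, weight=8}, since count = 8. No: {count=3, material=plastic, texture=glossy, size=7, weight=15}, since count = 3. No: {count=3, material=metal, texture=glossy, size=8, weight=13}, since count = 3.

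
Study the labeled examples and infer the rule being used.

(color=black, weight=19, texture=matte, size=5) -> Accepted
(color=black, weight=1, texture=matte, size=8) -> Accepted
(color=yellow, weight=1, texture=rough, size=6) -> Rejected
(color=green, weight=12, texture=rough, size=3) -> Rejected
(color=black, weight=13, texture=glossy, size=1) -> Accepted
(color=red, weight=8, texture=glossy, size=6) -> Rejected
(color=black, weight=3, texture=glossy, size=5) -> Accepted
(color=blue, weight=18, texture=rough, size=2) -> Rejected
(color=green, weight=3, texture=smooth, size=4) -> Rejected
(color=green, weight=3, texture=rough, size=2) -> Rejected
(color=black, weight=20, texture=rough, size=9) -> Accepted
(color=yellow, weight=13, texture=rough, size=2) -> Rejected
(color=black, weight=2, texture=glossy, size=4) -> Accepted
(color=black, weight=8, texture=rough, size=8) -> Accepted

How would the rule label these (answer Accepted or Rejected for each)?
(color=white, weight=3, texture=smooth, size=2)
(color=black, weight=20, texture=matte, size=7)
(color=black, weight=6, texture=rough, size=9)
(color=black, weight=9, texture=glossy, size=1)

Rejected, Accepted, Accepted, Accepted

The distinguishing property — color is black — holds for all the 'Accepted' cases and none of the 'Rejected' cases.
(color=white, weight=3, texture=smooth, size=2) — color is white, hence Rejected.
(color=black, weight=20, texture=matte, size=7) — color is black, hence Accepted.
(color=black, weight=6, texture=rough, size=9) — color is black, hence Accepted.
(color=black, weight=9, texture=glossy, size=1) — color is black, hence Accepted.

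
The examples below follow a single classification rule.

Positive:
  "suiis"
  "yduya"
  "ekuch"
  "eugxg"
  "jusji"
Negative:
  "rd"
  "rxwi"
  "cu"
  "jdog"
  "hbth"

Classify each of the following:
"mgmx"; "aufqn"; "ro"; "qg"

Negative, Positive, Negative, Negative

The distinguishing property — odd length — holds for all the 'Positive' cases and none of the 'Negative' cases.
Negative: "mgmx", since length 4.
Positive: "aufqn", since length 5.
Negative: "ro", since length 2.
Negative: "qg", since length 2.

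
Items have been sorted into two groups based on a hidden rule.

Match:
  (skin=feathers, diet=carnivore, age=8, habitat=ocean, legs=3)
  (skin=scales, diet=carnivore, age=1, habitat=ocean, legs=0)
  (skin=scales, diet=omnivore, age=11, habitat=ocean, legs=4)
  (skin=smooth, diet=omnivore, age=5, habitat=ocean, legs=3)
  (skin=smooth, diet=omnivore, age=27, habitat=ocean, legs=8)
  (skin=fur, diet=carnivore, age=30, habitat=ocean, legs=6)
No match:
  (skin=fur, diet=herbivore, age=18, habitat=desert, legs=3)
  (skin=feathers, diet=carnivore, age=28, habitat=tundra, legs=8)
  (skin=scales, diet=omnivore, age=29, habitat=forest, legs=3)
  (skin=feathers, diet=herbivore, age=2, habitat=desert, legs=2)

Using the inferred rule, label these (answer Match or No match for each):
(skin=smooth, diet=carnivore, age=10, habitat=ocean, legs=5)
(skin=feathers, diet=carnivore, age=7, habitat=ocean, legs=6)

All 'Match' examples share one property — habitat is ocean — and every 'No match' example lacks it.
(skin=smooth, diet=carnivore, age=10, habitat=ocean, legs=5) → habitat is ocean → Match. (skin=feathers, diet=carnivore, age=7, habitat=ocean, legs=6) → habitat is ocean → Match.

Match, Match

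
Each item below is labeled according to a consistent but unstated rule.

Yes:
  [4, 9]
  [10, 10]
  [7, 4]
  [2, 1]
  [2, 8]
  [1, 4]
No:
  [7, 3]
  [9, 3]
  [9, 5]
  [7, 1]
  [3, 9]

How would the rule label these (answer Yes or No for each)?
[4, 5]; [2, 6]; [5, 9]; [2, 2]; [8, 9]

Yes, Yes, No, Yes, Yes

Every 'Yes' example satisfies: product is even. None of the 'No' examples do.
[4, 5] → 4·5 = 20 → Yes.
[2, 6] → 2·6 = 12 → Yes.
[5, 9] → 5·9 = 45 → No.
[2, 2] → 2·2 = 4 → Yes.
[8, 9] → 8·9 = 72 → Yes.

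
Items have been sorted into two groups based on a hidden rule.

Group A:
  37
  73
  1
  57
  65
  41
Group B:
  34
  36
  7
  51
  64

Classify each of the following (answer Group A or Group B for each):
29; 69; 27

Group A, Group A, Group B

A rule that fits every label: ≡ 1 (mod 4) — true of each 'Group A' example, false of each 'Group B' one.
29 → 29 mod 4 = 1 → Group A.
69 → 69 mod 4 = 1 → Group A.
27 → 27 mod 4 = 3 → Group B.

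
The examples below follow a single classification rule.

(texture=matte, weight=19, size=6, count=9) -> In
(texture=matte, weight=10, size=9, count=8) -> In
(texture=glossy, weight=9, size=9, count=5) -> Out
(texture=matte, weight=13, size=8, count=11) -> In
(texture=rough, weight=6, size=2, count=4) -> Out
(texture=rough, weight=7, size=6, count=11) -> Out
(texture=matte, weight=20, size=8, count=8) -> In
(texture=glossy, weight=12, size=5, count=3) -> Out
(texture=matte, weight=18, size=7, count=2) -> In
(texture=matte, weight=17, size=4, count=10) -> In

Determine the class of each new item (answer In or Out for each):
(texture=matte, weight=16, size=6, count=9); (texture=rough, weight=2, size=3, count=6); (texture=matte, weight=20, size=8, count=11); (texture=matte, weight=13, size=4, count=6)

Rule: texture is matte. This holds for each 'In' example and fails for each 'Out' one.

In, Out, In, In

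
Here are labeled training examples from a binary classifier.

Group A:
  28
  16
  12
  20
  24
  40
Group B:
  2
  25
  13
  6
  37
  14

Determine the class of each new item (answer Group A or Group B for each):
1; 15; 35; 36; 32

'Group A' ⟺ multiple of 4.
1 → 1 = 4·0 + 1 → Group B.
15 → 15 = 4·3 + 3 → Group B.
35 → 35 = 4·8 + 3 → Group B.
36 → 36 = 4·9 → Group A.
32 → 32 = 4·8 → Group A.

Group B, Group B, Group B, Group A, Group A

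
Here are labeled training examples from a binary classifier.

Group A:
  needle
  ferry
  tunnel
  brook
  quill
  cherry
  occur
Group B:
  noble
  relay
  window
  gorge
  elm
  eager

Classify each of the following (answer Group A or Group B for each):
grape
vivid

Group B, Group B

One predicate separates the groups cleanly: has a double letter.
grape: no doubled letter — does not satisfy this, so Group B. vivid: no doubled letter — does not satisfy this, so Group B.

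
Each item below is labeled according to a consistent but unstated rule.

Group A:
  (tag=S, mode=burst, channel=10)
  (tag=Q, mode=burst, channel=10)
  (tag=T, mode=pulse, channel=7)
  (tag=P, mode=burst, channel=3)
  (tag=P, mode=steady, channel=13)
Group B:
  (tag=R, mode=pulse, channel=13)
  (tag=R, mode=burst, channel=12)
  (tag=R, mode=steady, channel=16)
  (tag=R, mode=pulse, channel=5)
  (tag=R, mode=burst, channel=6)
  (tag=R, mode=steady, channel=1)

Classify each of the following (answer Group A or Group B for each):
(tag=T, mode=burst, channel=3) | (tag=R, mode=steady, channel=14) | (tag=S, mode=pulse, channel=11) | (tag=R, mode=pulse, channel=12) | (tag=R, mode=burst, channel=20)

Group A, Group B, Group A, Group B, Group B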